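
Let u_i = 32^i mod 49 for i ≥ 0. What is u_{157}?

We have u_0 = 1, u_1 = 32, u_2 = 44, u_3 = 36, u_4 = 25, u_5 = 16, u_6 = 22, u_7 = 18, u_8 = 37, u_9 = 8, u_{10} = 11, u_{11} = 9, u_{12} = 43, u_{13} = 4, u_{14} = 30, u_{15} = 29, u_{16} = 46, u_{17} = 2, u_{18} = 15, u_{19} = 39, u_{20} = 23, u_{21} = 1.
Since u_{21} = u_0 = 1, the sequence is periodic with period 21.
So u_{157} = u_{0 + ((157-0) mod 21)} = u_{10} = 11.

11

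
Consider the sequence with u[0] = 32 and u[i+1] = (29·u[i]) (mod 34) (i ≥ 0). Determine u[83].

12

Computing terms: u[0] = 32; u[1] = 10; u[2] = 18; u[3] = 12; u[4] = 8; u[5] = 28; u[6] = 30; u[7] = 20; u[8] = 2; u[9] = 24; u[10] = 16; u[11] = 22; u[12] = 26; u[13] = 6; u[14] = 4; u[15] = 14; u[16] = 32.
Since u[16] = u[0] = 32, the sequence is periodic with period 16.
(83 - 0) mod 16 = 3, so u[83] = u[3] = 12.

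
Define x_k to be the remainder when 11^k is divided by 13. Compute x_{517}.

Listing terms: x_1 = 11,  x_2 = 4,  x_3 = 5,  x_4 = 3,  x_5 = 7,  x_6 = 12,  x_7 = 2,  x_8 = 9,  x_9 = 8,  x_{10} = 10,  x_{11} = 6,  x_{12} = 1,  x_{13} = 11.
The sequence repeats with period 12.
(517 - 1) mod 12 = 0, so x_{517} = x_1 = 11.

11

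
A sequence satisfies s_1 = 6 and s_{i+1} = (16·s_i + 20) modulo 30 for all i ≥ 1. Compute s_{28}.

6

Computing terms: s_1 = 6, s_2 = 26, s_3 = 16, s_4 = 6.
Since s_4 = s_1 = 6, the sequence is periodic with period 3.
(28 - 1) mod 3 = 0, so s_{28} = s_1 = 6.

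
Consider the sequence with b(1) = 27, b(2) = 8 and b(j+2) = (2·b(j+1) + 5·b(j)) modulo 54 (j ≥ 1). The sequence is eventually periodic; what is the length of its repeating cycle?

18

b(1) = 27; b(2) = 8; b(3) = 43; b(4) = 18; b(5) = 35; b(6) = 52; b(7) = 9; b(8) = 8; b(9) = 7; b(10) = 0; b(11) = 35; b(12) = 16; b(13) = 45; b(14) = 8; b(15) = 25; b(16) = 36; b(17) = 35; b(18) = 34; b(19) = 27; b(20) = 8.
The sequence repeats with period 18.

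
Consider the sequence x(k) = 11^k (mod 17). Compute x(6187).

x(1) = 11; x(2) = 2; x(3) = 5; x(4) = 4; x(5) = 10; x(6) = 8; x(7) = 3; x(8) = 16; x(9) = 6; x(10) = 15; x(11) = 12; x(12) = 13; x(13) = 7; x(14) = 9; x(15) = 14; x(16) = 1; x(17) = 11.
The sequence repeats with period 16.
So x(6187) = x(1 + ((6187-1) mod 16)) = x(11) = 12.

12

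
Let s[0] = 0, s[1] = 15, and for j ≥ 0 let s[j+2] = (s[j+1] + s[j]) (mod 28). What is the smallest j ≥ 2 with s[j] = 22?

15

We have s[0] = 0,  s[1] = 15,  s[2] = 15,  s[3] = 2,  s[4] = 17,  s[5] = 19,  s[6] = 8,  s[7] = 27,  s[8] = 7,  s[9] = 6,  s[10] = 13,  s[11] = 19,  s[12] = 4,  s[13] = 23,  s[14] = 27,  s[15] = 22,  s[16] = 21,  s[17] = 15,  s[18] = 8,  s[19] = 23,  s[20] = 3,  s[21] = 26,  s[22] = 1,  s[23] = 27,  s[24] = 0,  s[25] = 27,  s[26] = 27,  s[27] = 26,  s[28] = 25,  s[29] = 23,  s[30] = 20,  s[31] = 15,  s[32] = 7,  s[33] = 22,  s[34] = 1,  s[35] = 23,  s[36] = 24,  s[37] = 19,  s[38] = 15,  s[39] = 6,  s[40] = 21,  s[41] = 27,  s[42] = 20,  s[43] = 19,  s[44] = 11,  s[45] = 2,  s[46] = 13,  s[47] = 15,  s[48] = 0,  s[49] = 15.
The sequence repeats with period 48.
The value 22 first appears (with j ≥ 2) at s[15].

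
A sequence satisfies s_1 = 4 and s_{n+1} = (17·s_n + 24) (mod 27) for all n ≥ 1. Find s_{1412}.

11

We have s_1 = 4,  s_2 = 11,  s_3 = 22,  s_4 = 20,  s_5 = 13,  s_6 = 2,  s_7 = 4.
The sequence repeats with period 6.
So s_{1412} = s_{1 + ((1412-1) mod 6)} = s_2 = 11.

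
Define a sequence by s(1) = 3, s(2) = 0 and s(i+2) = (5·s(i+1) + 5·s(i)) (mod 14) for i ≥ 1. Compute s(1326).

We have s(1) = 3; s(2) = 0; s(3) = 1; s(4) = 5; s(5) = 2; s(6) = 7; s(7) = 3; s(8) = 8; s(9) = 13; s(10) = 7; s(11) = 2; s(12) = 3; s(13) = 11; s(14) = 0; s(15) = 13; s(16) = 9; s(17) = 12; s(18) = 7; s(19) = 11; s(20) = 6; s(21) = 1; s(22) = 7; s(23) = 12; s(24) = 11; s(25) = 3; s(26) = 0.
Since (s(25), s(26)) = (s(1), s(2)) = (3, 0) (two consecutive terms determine the rest), the sequence is periodic with period 24.
(1326 - 1) mod 24 = 5, so s(1326) = s(6) = 7.

7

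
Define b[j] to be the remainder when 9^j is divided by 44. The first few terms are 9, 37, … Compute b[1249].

b[1] = 9; b[2] = 37; b[3] = 25; b[4] = 5; b[5] = 1; b[6] = 9.
Since b[6] = b[1] = 9, the sequence is periodic with period 5.
(1249 - 1) mod 5 = 3, so b[1249] = b[4] = 5.

5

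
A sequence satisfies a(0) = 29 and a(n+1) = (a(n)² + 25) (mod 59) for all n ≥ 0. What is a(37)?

19

Computing terms: a(0) = 29,  a(1) = 40,  a(2) = 32,  a(3) = 46,  a(4) = 17,  a(5) = 19,  a(6) = 32.
Since a(6) = a(2) = 32, the sequence is eventually periodic: after a pre-period of length 2 it cycles with period 4.
For n ≥ 2, a(n) depends only on (n - 2) mod 4. (37 - 2) mod 4 = 3, so a(37) = a(5) = 19.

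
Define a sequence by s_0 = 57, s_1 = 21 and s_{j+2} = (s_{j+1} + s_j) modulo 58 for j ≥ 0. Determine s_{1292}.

s_0 = 57,  s_1 = 21,  s_2 = 20,  s_3 = 41,  s_4 = 3,  s_5 = 44,  s_6 = 47,  s_7 = 33,  s_8 = 22,  s_9 = 55,  s_{10} = 19,  s_{11} = 16,  s_{12} = 35,  s_{13} = 51,  s_{14} = 28,  s_{15} = 21,  s_{16} = 49,  s_{17} = 12,  s_{18} = 3,  s_{19} = 15,  s_{20} = 18,  s_{21} = 33,  s_{22} = 51,  s_{23} = 26,  s_{24} = 19,  s_{25} = 45,  s_{26} = 6,  s_{27} = 51,  s_{28} = 57,  s_{29} = 50,  s_{30} = 49,  s_{31} = 41,  s_{32} = 32,  s_{33} = 15,  s_{34} = 47,  s_{35} = 4,  s_{36} = 51,  s_{37} = 55,  s_{38} = 48,  s_{39} = 45,  s_{40} = 35,  s_{41} = 22,  s_{42} = 57,  s_{43} = 21.
Since (s_{42}, s_{43}) = (s_0, s_1) = (57, 21) (two consecutive terms determine the rest), the sequence is periodic with period 42.
(1292 - 0) mod 42 = 32, so s_{1292} = s_{32} = 32.

32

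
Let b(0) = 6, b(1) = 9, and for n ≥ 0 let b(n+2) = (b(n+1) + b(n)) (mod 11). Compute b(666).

3

We have b(0) = 6, b(1) = 9, b(2) = 4, b(3) = 2, b(4) = 6, b(5) = 8, b(6) = 3, b(7) = 0, b(8) = 3, b(9) = 3, b(10) = 6, b(11) = 9.
The sequence repeats with period 10.
So b(666) = b(0 + ((666-0) mod 10)) = b(6) = 3.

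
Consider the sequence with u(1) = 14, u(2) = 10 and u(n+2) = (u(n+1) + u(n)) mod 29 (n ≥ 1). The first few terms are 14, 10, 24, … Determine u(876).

Computing terms: u(1) = 14, u(2) = 10, u(3) = 24, u(4) = 5, u(5) = 0, u(6) = 5, u(7) = 5, u(8) = 10, u(9) = 15, u(10) = 25, u(11) = 11, u(12) = 7, u(13) = 18, u(14) = 25, u(15) = 14, u(16) = 10.
Since (u(15), u(16)) = (u(1), u(2)) = (14, 10) (two consecutive terms determine the rest), the sequence is periodic with period 14.
(876 - 1) mod 14 = 7, so u(876) = u(8) = 10.

10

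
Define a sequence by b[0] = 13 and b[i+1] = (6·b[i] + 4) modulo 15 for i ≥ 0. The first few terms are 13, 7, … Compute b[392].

We have b[0] = 13; b[1] = 7; b[2] = 1; b[3] = 10; b[4] = 4; b[5] = 13.
The sequence repeats with period 5.
(392 - 0) mod 5 = 2, so b[392] = b[2] = 1.

1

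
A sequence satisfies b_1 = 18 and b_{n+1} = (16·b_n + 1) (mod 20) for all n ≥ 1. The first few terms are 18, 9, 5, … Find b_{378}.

5

We have b_1 = 18, b_2 = 9, b_3 = 5, b_4 = 1, b_5 = 17, b_6 = 13, b_7 = 9.
Since b_7 = b_2 = 9, the sequence is eventually periodic: after a pre-period of length 1 it cycles with period 5.
For n ≥ 2, b_n depends only on (n - 2) mod 5. (378 - 2) mod 5 = 1, so b_{378} = b_3 = 5.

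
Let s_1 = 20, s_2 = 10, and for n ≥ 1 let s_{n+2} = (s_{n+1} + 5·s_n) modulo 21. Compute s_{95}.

s_1 = 20; s_2 = 10; s_3 = 5; s_4 = 13; s_5 = 17; s_6 = 19; s_7 = 20; s_8 = 10.
Since (s_7, s_8) = (s_1, s_2) = (20, 10) (two consecutive terms determine the rest), the sequence is periodic with period 6.
(95 - 1) mod 6 = 4, so s_{95} = s_5 = 17.

17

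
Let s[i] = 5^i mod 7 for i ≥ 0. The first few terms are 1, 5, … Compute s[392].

4

Listing terms: s[0] = 1; s[1] = 5; s[2] = 4; s[3] = 6; s[4] = 2; s[5] = 3; s[6] = 1.
Since s[6] = s[0] = 1, the sequence is periodic with period 6.
(392 - 0) mod 6 = 2, so s[392] = s[2] = 4.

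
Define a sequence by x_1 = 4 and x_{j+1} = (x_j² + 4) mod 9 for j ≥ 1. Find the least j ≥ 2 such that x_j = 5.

We have x_1 = 4; x_2 = 2; x_3 = 8; x_4 = 5; x_5 = 2.
Since x_5 = x_2 = 2, the sequence is eventually periodic: after a pre-period of length 1 it cycles with period 3.
The value 5 first appears (with j ≥ 2) at x_4.

4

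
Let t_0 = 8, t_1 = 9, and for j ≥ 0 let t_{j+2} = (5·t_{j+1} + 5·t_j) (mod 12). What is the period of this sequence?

6

We have t_0 = 8,  t_1 = 9,  t_2 = 1,  t_3 = 2,  t_4 = 3,  t_5 = 1,  t_6 = 8,  t_7 = 9.
The sequence repeats with period 6.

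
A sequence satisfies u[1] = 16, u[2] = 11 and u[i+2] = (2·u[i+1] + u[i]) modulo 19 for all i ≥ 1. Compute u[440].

Listing terms: u[1] = 16, u[2] = 11, u[3] = 0, u[4] = 11, u[5] = 3, u[6] = 17, u[7] = 18, u[8] = 15, u[9] = 10, u[10] = 16, u[11] = 4, u[12] = 5, u[13] = 14, u[14] = 14, u[15] = 4, u[16] = 3, u[17] = 10, u[18] = 4, u[19] = 18, u[20] = 2, u[21] = 3, u[22] = 8, u[23] = 0, u[24] = 8, u[25] = 16, u[26] = 2, u[27] = 1, u[28] = 4, u[29] = 9, u[30] = 3, u[31] = 15, u[32] = 14, u[33] = 5, u[34] = 5, u[35] = 15, u[36] = 16, u[37] = 9, u[38] = 15, u[39] = 1, u[40] = 17, u[41] = 16, u[42] = 11.
Since (u[41], u[42]) = (u[1], u[2]) = (16, 11) (two consecutive terms determine the rest), the sequence is periodic with period 40.
So u[440] = u[1 + ((440-1) mod 40)] = u[40] = 17.

17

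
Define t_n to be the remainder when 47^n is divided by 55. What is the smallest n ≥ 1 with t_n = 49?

t_0 = 1; t_1 = 47; t_2 = 9; t_3 = 38; t_4 = 26; t_5 = 12; t_6 = 14; t_7 = 53; t_8 = 16; t_9 = 37; t_{10} = 34; t_{11} = 3; t_{12} = 31; t_{13} = 27; t_{14} = 4; t_{15} = 23; t_{16} = 36; t_{17} = 42; t_{18} = 49; t_{19} = 48; t_{20} = 1.
The sequence repeats with period 20.
The value 49 first appears (with n ≥ 1) at t_{18}.

18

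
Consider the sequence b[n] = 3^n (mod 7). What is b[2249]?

5

Computing terms: b[0] = 1; b[1] = 3; b[2] = 2; b[3] = 6; b[4] = 4; b[5] = 5; b[6] = 1.
Since b[6] = b[0] = 1, the sequence is periodic with period 6.
So b[2249] = b[0 + ((2249-0) mod 6)] = b[5] = 5.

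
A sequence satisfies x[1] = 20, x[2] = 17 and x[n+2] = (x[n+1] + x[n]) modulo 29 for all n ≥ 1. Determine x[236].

3

We have x[1] = 20; x[2] = 17; x[3] = 8; x[4] = 25; x[5] = 4; x[6] = 0; x[7] = 4; x[8] = 4; x[9] = 8; x[10] = 12; x[11] = 20; x[12] = 3; x[13] = 23; x[14] = 26; x[15] = 20; x[16] = 17.
Since (x[15], x[16]) = (x[1], x[2]) = (20, 17) (two consecutive terms determine the rest), the sequence is periodic with period 14.
So x[236] = x[1 + ((236-1) mod 14)] = x[12] = 3.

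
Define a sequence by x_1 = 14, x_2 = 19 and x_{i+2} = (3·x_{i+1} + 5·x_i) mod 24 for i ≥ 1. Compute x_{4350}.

1

Computing terms: x_1 = 14; x_2 = 19; x_3 = 7; x_4 = 20; x_5 = 23; x_6 = 1; x_7 = 22; x_8 = 23; x_9 = 11; x_{10} = 4; x_{11} = 19; x_{12} = 5; x_{13} = 14; x_{14} = 19.
Since (x_{13}, x_{14}) = (x_1, x_2) = (14, 19) (two consecutive terms determine the rest), the sequence is periodic with period 12.
(4350 - 1) mod 12 = 5, so x_{4350} = x_6 = 1.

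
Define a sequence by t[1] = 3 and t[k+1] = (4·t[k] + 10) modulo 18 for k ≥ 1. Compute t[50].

16

t[1] = 3; t[2] = 4; t[3] = 8; t[4] = 6; t[5] = 16; t[6] = 2; t[7] = 0; t[8] = 10; t[9] = 14; t[10] = 12; t[11] = 4.
Since t[11] = t[2] = 4, the sequence is eventually periodic: after a pre-period of length 1 it cycles with period 9.
For k ≥ 2, t[k] depends only on (k - 2) mod 9. (50 - 2) mod 9 = 3, so t[50] = t[5] = 16.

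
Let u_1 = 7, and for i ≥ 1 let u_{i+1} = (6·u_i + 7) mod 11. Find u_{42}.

5

u_1 = 7; u_2 = 5; u_3 = 4; u_4 = 9; u_5 = 6; u_6 = 10; u_7 = 1; u_8 = 2; u_9 = 8; u_{10} = 0; u_{11} = 7.
The sequence repeats with period 10.
So u_{42} = u_{1 + ((42-1) mod 10)} = u_2 = 5.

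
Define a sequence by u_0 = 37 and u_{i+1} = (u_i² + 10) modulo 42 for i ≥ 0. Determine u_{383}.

17

u_0 = 37,  u_1 = 35,  u_2 = 17,  u_3 = 5,  u_4 = 35.
Since u_4 = u_1 = 35, the sequence is eventually periodic: after a pre-period of length 1 it cycles with period 3.
For i ≥ 1, u_i depends only on (i - 1) mod 3. (383 - 1) mod 3 = 1, so u_{383} = u_2 = 17.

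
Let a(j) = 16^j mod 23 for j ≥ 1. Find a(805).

3

We have a(1) = 16,  a(2) = 3,  a(3) = 2,  a(4) = 9,  a(5) = 6,  a(6) = 4,  a(7) = 18,  a(8) = 12,  a(9) = 8,  a(10) = 13,  a(11) = 1,  a(12) = 16.
The sequence repeats with period 11.
So a(805) = a(1 + ((805-1) mod 11)) = a(2) = 3.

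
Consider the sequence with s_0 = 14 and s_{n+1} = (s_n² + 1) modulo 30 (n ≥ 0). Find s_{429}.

We have s_0 = 14,  s_1 = 17,  s_2 = 20,  s_3 = 11,  s_4 = 2,  s_5 = 5,  s_6 = 26,  s_7 = 17.
Since s_7 = s_1 = 17, the sequence is eventually periodic: after a pre-period of length 1 it cycles with period 6.
For n ≥ 1, s_n depends only on (n - 1) mod 6. (429 - 1) mod 6 = 2, so s_{429} = s_3 = 11.

11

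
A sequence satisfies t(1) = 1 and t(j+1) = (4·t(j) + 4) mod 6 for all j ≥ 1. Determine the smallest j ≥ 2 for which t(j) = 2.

2

Listing terms: t(1) = 1; t(2) = 2; t(3) = 0; t(4) = 4; t(5) = 2.
Since t(5) = t(2) = 2, the sequence is eventually periodic: after a pre-period of length 1 it cycles with period 3.
The value 2 first appears (with j ≥ 2) at t(2).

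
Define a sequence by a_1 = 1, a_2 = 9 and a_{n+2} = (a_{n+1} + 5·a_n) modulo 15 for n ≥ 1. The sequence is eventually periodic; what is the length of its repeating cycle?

6

We have a_1 = 1; a_2 = 9; a_3 = 14; a_4 = 14; a_5 = 9; a_6 = 4; a_7 = 4; a_8 = 9; a_9 = 14.
Since (a_8, a_9) = (a_2, a_3) = (9, 14) (two consecutive terms determine the rest), the sequence is eventually periodic: after a pre-period of length 1 it cycles with period 6.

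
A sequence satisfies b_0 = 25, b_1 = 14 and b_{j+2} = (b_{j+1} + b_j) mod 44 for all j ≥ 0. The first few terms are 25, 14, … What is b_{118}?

36

We have b_0 = 25, b_1 = 14, b_2 = 39, b_3 = 9, b_4 = 4, b_5 = 13, b_6 = 17, b_7 = 30, b_8 = 3, b_9 = 33, b_{10} = 36, b_{11} = 25, b_{12} = 17, b_{13} = 42, b_{14} = 15, b_{15} = 13, b_{16} = 28, b_{17} = 41, b_{18} = 25, b_{19} = 22, b_{20} = 3, b_{21} = 25, b_{22} = 28, b_{23} = 9, b_{24} = 37, b_{25} = 2, b_{26} = 39, b_{27} = 41, b_{28} = 36, b_{29} = 33, b_{30} = 25, b_{31} = 14.
The sequence repeats with period 30.
(118 - 0) mod 30 = 28, so b_{118} = b_{28} = 36.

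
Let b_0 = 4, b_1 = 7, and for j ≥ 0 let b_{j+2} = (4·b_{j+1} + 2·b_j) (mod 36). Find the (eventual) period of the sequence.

6

Listing terms: b_0 = 4, b_1 = 7, b_2 = 0, b_3 = 14, b_4 = 20, b_5 = 0, b_6 = 4, b_7 = 16, b_8 = 0, b_9 = 32, b_{10} = 20, b_{11} = 0.
Since (b_{10}, b_{11}) = (b_4, b_5) = (20, 0) (two consecutive terms determine the rest), the sequence is eventually periodic: after a pre-period of length 4 it cycles with period 6.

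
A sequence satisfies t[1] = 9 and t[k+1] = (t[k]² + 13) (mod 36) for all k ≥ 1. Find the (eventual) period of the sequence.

6

We have t[1] = 9, t[2] = 22, t[3] = 29, t[4] = 26, t[5] = 5, t[6] = 2, t[7] = 17, t[8] = 14, t[9] = 29.
Since t[9] = t[3] = 29, the sequence is eventually periodic: after a pre-period of length 2 it cycles with period 6.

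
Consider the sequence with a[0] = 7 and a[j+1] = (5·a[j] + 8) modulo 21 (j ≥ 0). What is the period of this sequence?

a[0] = 7, a[1] = 1, a[2] = 13, a[3] = 10, a[4] = 16, a[5] = 4, a[6] = 7.
Since a[6] = a[0] = 7, the sequence is periodic with period 6.

6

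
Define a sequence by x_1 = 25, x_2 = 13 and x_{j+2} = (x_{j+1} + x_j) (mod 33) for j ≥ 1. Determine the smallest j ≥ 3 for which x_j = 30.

16

x_1 = 25,  x_2 = 13,  x_3 = 5,  x_4 = 18,  x_5 = 23,  x_6 = 8,  x_7 = 31,  x_8 = 6,  x_9 = 4,  x_{10} = 10,  x_{11} = 14,  x_{12} = 24,  x_{13} = 5,  x_{14} = 29,  x_{15} = 1,  x_{16} = 30,  x_{17} = 31,  x_{18} = 28,  x_{19} = 26,  x_{20} = 21,  x_{21} = 14,  x_{22} = 2,  x_{23} = 16,  x_{24} = 18,  x_{25} = 1,  x_{26} = 19,  x_{27} = 20,  x_{28} = 6,  x_{29} = 26,  x_{30} = 32,  x_{31} = 25,  x_{32} = 24,  x_{33} = 16,  x_{34} = 7,  x_{35} = 23,  x_{36} = 30,  x_{37} = 20,  x_{38} = 17,  x_{39} = 4,  x_{40} = 21,  x_{41} = 25,  x_{42} = 13.
Since (x_{41}, x_{42}) = (x_1, x_2) = (25, 13) (two consecutive terms determine the rest), the sequence is periodic with period 40.
The value 30 first appears (with j ≥ 3) at x_{16}.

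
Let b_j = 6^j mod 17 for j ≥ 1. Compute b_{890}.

15

We have b_1 = 6; b_2 = 2; b_3 = 12; b_4 = 4; b_5 = 7; b_6 = 8; b_7 = 14; b_8 = 16; b_9 = 11; b_{10} = 15; b_{11} = 5; b_{12} = 13; b_{13} = 10; b_{14} = 9; b_{15} = 3; b_{16} = 1; b_{17} = 6.
Since b_{17} = b_1 = 6, the sequence is periodic with period 16.
(890 - 1) mod 16 = 9, so b_{890} = b_{10} = 15.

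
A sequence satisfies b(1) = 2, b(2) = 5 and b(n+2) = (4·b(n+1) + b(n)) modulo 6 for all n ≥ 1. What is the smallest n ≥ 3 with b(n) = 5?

10

Computing terms: b(1) = 2, b(2) = 5, b(3) = 4, b(4) = 3, b(5) = 4, b(6) = 1, b(7) = 2, b(8) = 3, b(9) = 2, b(10) = 5.
The sequence repeats with period 8.
The value 5 next appears (with n ≥ 3) at b(10).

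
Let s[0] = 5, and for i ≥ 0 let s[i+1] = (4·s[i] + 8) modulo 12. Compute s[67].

We have s[0] = 5, s[1] = 4, s[2] = 0, s[3] = 8, s[4] = 4.
Since s[4] = s[1] = 4, the sequence is eventually periodic: after a pre-period of length 1 it cycles with period 3.
For i ≥ 1, s[i] depends only on (i - 1) mod 3. (67 - 1) mod 3 = 0, so s[67] = s[1] = 4.

4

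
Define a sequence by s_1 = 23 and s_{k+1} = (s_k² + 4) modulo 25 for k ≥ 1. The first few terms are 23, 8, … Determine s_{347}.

8

s_1 = 23,  s_2 = 8,  s_3 = 18,  s_4 = 3,  s_5 = 13,  s_6 = 23.
The sequence repeats with period 5.
(347 - 1) mod 5 = 1, so s_{347} = s_2 = 8.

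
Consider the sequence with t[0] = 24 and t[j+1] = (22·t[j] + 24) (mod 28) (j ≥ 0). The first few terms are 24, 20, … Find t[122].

Computing terms: t[0] = 24; t[1] = 20; t[2] = 16; t[3] = 12; t[4] = 8; t[5] = 4; t[6] = 0; t[7] = 24.
The sequence repeats with period 7.
So t[122] = t[0 + ((122-0) mod 7)] = t[3] = 12.

12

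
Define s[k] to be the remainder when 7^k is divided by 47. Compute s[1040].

Listing terms: s[0] = 1; s[1] = 7; s[2] = 2; s[3] = 14; s[4] = 4; s[5] = 28; s[6] = 8; s[7] = 9; s[8] = 16; s[9] = 18; s[10] = 32; s[11] = 36; s[12] = 17; s[13] = 25; s[14] = 34; s[15] = 3; s[16] = 21; s[17] = 6; s[18] = 42; s[19] = 12; s[20] = 37; s[21] = 24; s[22] = 27; s[23] = 1.
Since s[23] = s[0] = 1, the sequence is periodic with period 23.
(1040 - 0) mod 23 = 5, so s[1040] = s[5] = 28.

28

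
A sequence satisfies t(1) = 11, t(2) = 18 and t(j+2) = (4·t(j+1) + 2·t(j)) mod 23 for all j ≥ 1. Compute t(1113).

Listing terms: t(1) = 11; t(2) = 18; t(3) = 2; t(4) = 21; t(5) = 19; t(6) = 3; t(7) = 4; t(8) = 22; t(9) = 4; t(10) = 14; t(11) = 18; t(12) = 8; t(13) = 22; t(14) = 12; t(15) = 0; t(16) = 1; t(17) = 4; t(18) = 18; t(19) = 11; t(20) = 11; t(21) = 20; t(22) = 10; t(23) = 11; t(24) = 18.
Since (t(23), t(24)) = (t(1), t(2)) = (11, 18) (two consecutive terms determine the rest), the sequence is periodic with period 22.
So t(1113) = t(1 + ((1113-1) mod 22)) = t(13) = 22.

22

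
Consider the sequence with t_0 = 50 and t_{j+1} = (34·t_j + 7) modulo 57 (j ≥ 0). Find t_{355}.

We have t_0 = 50, t_1 = 54, t_2 = 19, t_3 = 26, t_4 = 36, t_5 = 34, t_6 = 23, t_7 = 48, t_8 = 43, t_9 = 44, t_{10} = 21, t_{11} = 37, t_{12} = 11, t_{13} = 39, t_{14} = 22, t_{15} = 14, t_{16} = 27, t_{17} = 13, t_{18} = 50.
Since t_{18} = t_0 = 50, the sequence is periodic with period 18.
(355 - 0) mod 18 = 13, so t_{355} = t_{13} = 39.

39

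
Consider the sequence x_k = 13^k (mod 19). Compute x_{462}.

7

Listing terms: x_1 = 13, x_2 = 17, x_3 = 12, x_4 = 4, x_5 = 14, x_6 = 11, x_7 = 10, x_8 = 16, x_9 = 18, x_{10} = 6, x_{11} = 2, x_{12} = 7, x_{13} = 15, x_{14} = 5, x_{15} = 8, x_{16} = 9, x_{17} = 3, x_{18} = 1, x_{19} = 13.
The sequence repeats with period 18.
So x_{462} = x_{1 + ((462-1) mod 18)} = x_{12} = 7.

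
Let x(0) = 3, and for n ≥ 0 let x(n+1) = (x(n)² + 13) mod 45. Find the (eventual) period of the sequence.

Computing terms: x(0) = 3; x(1) = 22; x(2) = 2; x(3) = 17; x(4) = 32; x(5) = 2.
Since x(5) = x(2) = 2, the sequence is eventually periodic: after a pre-period of length 2 it cycles with period 3.

3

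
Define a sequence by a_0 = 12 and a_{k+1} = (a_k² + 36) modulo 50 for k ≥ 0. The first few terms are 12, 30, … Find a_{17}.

36

a_0 = 12; a_1 = 30; a_2 = 36; a_3 = 32; a_4 = 10; a_5 = 36.
Since a_5 = a_2 = 36, the sequence is eventually periodic: after a pre-period of length 2 it cycles with period 3.
For k ≥ 2, a_k depends only on (k - 2) mod 3. (17 - 2) mod 3 = 0, so a_{17} = a_2 = 36.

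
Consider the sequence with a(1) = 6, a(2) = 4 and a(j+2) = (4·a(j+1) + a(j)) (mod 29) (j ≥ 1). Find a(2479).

a(1) = 6, a(2) = 4, a(3) = 22, a(4) = 5, a(5) = 13, a(6) = 28, a(7) = 9, a(8) = 6, a(9) = 4.
Since (a(8), a(9)) = (a(1), a(2)) = (6, 4) (two consecutive terms determine the rest), the sequence is periodic with period 7.
So a(2479) = a(1 + ((2479-1) mod 7)) = a(1) = 6.

6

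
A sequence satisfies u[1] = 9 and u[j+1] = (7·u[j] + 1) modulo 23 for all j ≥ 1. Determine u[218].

1

Listing terms: u[1] = 9; u[2] = 18; u[3] = 12; u[4] = 16; u[5] = 21; u[6] = 10; u[7] = 2; u[8] = 15; u[9] = 14; u[10] = 7; u[11] = 4; u[12] = 6; u[13] = 20; u[14] = 3; u[15] = 22; u[16] = 17; u[17] = 5; u[18] = 13; u[19] = 0; u[20] = 1; u[21] = 8; u[22] = 11; u[23] = 9.
The sequence repeats with period 22.
(218 - 1) mod 22 = 19, so u[218] = u[20] = 1.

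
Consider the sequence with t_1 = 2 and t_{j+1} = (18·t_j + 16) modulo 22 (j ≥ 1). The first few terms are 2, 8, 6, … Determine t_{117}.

We have t_1 = 2; t_2 = 8; t_3 = 6; t_4 = 14; t_5 = 4; t_6 = 0; t_7 = 16; t_8 = 18; t_9 = 10; t_{10} = 20; t_{11} = 2.
The sequence repeats with period 10.
(117 - 1) mod 10 = 6, so t_{117} = t_7 = 16.

16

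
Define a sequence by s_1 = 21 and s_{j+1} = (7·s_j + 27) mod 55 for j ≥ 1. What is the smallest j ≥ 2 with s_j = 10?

We have s_1 = 21; s_2 = 9; s_3 = 35; s_4 = 52; s_5 = 6; s_6 = 14; s_7 = 15; s_8 = 22; s_9 = 16; s_{10} = 29; s_{11} = 10; s_{12} = 42; s_{13} = 46; s_{14} = 19; s_{15} = 50; s_{16} = 47; s_{17} = 26; s_{18} = 44; s_{19} = 5; s_{20} = 7; s_{21} = 21.
Since s_{21} = s_1 = 21, the sequence is periodic with period 20.
The value 10 first appears (with j ≥ 2) at s_{11}.

11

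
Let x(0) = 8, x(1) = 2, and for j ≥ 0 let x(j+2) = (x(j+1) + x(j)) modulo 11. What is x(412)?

10

Computing terms: x(0) = 8; x(1) = 2; x(2) = 10; x(3) = 1; x(4) = 0; x(5) = 1; x(6) = 1; x(7) = 2; x(8) = 3; x(9) = 5; x(10) = 8; x(11) = 2.
Since (x(10), x(11)) = (x(0), x(1)) = (8, 2) (two consecutive terms determine the rest), the sequence is periodic with period 10.
(412 - 0) mod 10 = 2, so x(412) = x(2) = 10.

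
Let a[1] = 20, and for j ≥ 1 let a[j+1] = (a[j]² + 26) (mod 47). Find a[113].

We have a[1] = 20,  a[2] = 3,  a[3] = 35,  a[4] = 29,  a[5] = 21,  a[6] = 44,  a[7] = 35.
Since a[7] = a[3] = 35, the sequence is eventually periodic: after a pre-period of length 2 it cycles with period 4.
For j ≥ 3, a[j] depends only on (j - 3) mod 4. (113 - 3) mod 4 = 2, so a[113] = a[5] = 21.

21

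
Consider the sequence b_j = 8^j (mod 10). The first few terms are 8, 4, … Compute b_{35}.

b_1 = 8,  b_2 = 4,  b_3 = 2,  b_4 = 6,  b_5 = 8.
Since b_5 = b_1 = 8, the sequence is periodic with period 4.
So b_{35} = b_{1 + ((35-1) mod 4)} = b_3 = 2.

2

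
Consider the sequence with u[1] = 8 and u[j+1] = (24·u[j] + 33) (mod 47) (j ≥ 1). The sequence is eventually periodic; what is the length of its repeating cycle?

Listing terms: u[1] = 8, u[2] = 37, u[3] = 28, u[4] = 0, u[5] = 33, u[6] = 26, u[7] = 46, u[8] = 9, u[9] = 14, u[10] = 40, u[11] = 6, u[12] = 36, u[13] = 4, u[14] = 35, u[15] = 27, u[16] = 23, u[17] = 21, u[18] = 20, u[19] = 43, u[20] = 31, u[21] = 25, u[22] = 22, u[23] = 44, u[24] = 8.
Since u[24] = u[1] = 8, the sequence is periodic with period 23.

23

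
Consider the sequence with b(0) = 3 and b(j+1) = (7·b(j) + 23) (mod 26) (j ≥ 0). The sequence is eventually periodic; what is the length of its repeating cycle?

12

Computing terms: b(0) = 3,  b(1) = 18,  b(2) = 19,  b(3) = 0,  b(4) = 23,  b(5) = 2,  b(6) = 11,  b(7) = 22,  b(8) = 21,  b(9) = 14,  b(10) = 17,  b(11) = 12,  b(12) = 3.
The sequence repeats with period 12.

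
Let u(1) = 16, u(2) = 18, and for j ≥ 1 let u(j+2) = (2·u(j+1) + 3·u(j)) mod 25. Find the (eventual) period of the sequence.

Listing terms: u(1) = 16; u(2) = 18; u(3) = 9; u(4) = 22; u(5) = 21; u(6) = 8; u(7) = 4; u(8) = 7; u(9) = 1; u(10) = 23; u(11) = 24; u(12) = 17; u(13) = 6; u(14) = 13; u(15) = 19; u(16) = 2; u(17) = 11; u(18) = 3; u(19) = 14; u(20) = 12; u(21) = 16; u(22) = 18.
The sequence repeats with period 20.

20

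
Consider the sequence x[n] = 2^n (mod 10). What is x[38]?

4

Computing terms: x[0] = 1; x[1] = 2; x[2] = 4; x[3] = 8; x[4] = 6; x[5] = 2.
Since x[5] = x[1] = 2, the sequence is eventually periodic: after a pre-period of length 1 it cycles with period 4.
For n ≥ 1, x[n] depends only on (n - 1) mod 4. (38 - 1) mod 4 = 1, so x[38] = x[2] = 4.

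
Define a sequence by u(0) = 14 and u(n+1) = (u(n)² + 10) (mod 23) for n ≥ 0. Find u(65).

18

We have u(0) = 14; u(1) = 22; u(2) = 11; u(3) = 16; u(4) = 13; u(5) = 18; u(6) = 12; u(7) = 16.
Since u(7) = u(3) = 16, the sequence is eventually periodic: after a pre-period of length 3 it cycles with period 4.
For n ≥ 3, u(n) depends only on (n - 3) mod 4. (65 - 3) mod 4 = 2, so u(65) = u(5) = 18.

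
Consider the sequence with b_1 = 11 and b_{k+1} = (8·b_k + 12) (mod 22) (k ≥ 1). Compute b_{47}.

Computing terms: b_1 = 11,  b_2 = 12,  b_3 = 20,  b_4 = 18,  b_5 = 2,  b_6 = 6,  b_7 = 16,  b_8 = 8,  b_9 = 10,  b_{10} = 4,  b_{11} = 0,  b_{12} = 12.
Since b_{12} = b_2 = 12, the sequence is eventually periodic: after a pre-period of length 1 it cycles with period 10.
For k ≥ 2, b_k depends only on (k - 2) mod 10. (47 - 2) mod 10 = 5, so b_{47} = b_7 = 16.

16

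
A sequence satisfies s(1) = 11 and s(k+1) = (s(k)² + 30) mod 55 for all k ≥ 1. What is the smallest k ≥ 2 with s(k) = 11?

4

We have s(1) = 11; s(2) = 41; s(3) = 6; s(4) = 11.
The sequence repeats with period 3.
The value 11 next appears (with k ≥ 2) at s(4).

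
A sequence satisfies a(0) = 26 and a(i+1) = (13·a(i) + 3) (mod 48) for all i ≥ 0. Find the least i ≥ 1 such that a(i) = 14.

4

Computing terms: a(0) = 26,  a(1) = 5,  a(2) = 20,  a(3) = 23,  a(4) = 14,  a(5) = 41,  a(6) = 8,  a(7) = 11,  a(8) = 2,  a(9) = 29,  a(10) = 44,  a(11) = 47,  a(12) = 38,  a(13) = 17,  a(14) = 32,  a(15) = 35,  a(16) = 26.
The sequence repeats with period 16.
The value 14 first appears (with i ≥ 1) at a(4).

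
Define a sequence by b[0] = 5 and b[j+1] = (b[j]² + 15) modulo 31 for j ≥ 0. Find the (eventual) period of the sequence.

8

We have b[0] = 5,  b[1] = 9,  b[2] = 3,  b[3] = 24,  b[4] = 2,  b[5] = 19,  b[6] = 4,  b[7] = 0,  b[8] = 15,  b[9] = 23,  b[10] = 17,  b[11] = 25,  b[12] = 20,  b[13] = 12,  b[14] = 4.
Since b[14] = b[6] = 4, the sequence is eventually periodic: after a pre-period of length 6 it cycles with period 8.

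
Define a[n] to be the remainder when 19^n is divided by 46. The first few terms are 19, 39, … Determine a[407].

45

Computing terms: a[1] = 19,  a[2] = 39,  a[3] = 5,  a[4] = 3,  a[5] = 11,  a[6] = 25,  a[7] = 15,  a[8] = 9,  a[9] = 33,  a[10] = 29,  a[11] = 45,  a[12] = 27,  a[13] = 7,  a[14] = 41,  a[15] = 43,  a[16] = 35,  a[17] = 21,  a[18] = 31,  a[19] = 37,  a[20] = 13,  a[21] = 17,  a[22] = 1,  a[23] = 19.
The sequence repeats with period 22.
So a[407] = a[1 + ((407-1) mod 22)] = a[11] = 45.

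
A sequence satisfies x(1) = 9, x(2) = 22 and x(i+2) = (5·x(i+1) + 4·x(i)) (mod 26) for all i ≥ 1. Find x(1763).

Listing terms: x(1) = 9; x(2) = 22; x(3) = 16; x(4) = 12; x(5) = 20; x(6) = 18; x(7) = 14; x(8) = 12; x(9) = 12; x(10) = 4; x(11) = 16; x(12) = 18; x(13) = 24; x(14) = 10; x(15) = 16; x(16) = 16; x(17) = 14; x(18) = 4; x(19) = 24; x(20) = 6; x(21) = 22; x(22) = 4; x(23) = 4; x(24) = 10; x(25) = 14; x(26) = 6; x(27) = 8; x(28) = 12; x(29) = 14; x(30) = 14; x(31) = 22; x(32) = 10; x(33) = 8; x(34) = 2; x(35) = 16; x(36) = 10; x(37) = 10; x(38) = 12; x(39) = 22; x(40) = 2; x(41) = 20; x(42) = 4; x(43) = 22; x(44) = 22; x(45) = 16.
Since (x(44), x(45)) = (x(2), x(3)) = (22, 16) (two consecutive terms determine the rest), the sequence is eventually periodic: after a pre-period of length 1 it cycles with period 42.
For i ≥ 2, x(i) depends only on (i - 2) mod 42. (1763 - 2) mod 42 = 39, so x(1763) = x(41) = 20.

20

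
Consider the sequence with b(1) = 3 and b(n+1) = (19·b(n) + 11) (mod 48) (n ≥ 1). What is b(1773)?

43

b(1) = 3,  b(2) = 20,  b(3) = 7,  b(4) = 0,  b(5) = 11,  b(6) = 28,  b(7) = 15,  b(8) = 8,  b(9) = 19,  b(10) = 36,  b(11) = 23,  b(12) = 16,  b(13) = 27,  b(14) = 44,  b(15) = 31,  b(16) = 24,  b(17) = 35,  b(18) = 4,  b(19) = 39,  b(20) = 32,  b(21) = 43,  b(22) = 12,  b(23) = 47,  b(24) = 40,  b(25) = 3.
The sequence repeats with period 24.
(1773 - 1) mod 24 = 20, so b(1773) = b(21) = 43.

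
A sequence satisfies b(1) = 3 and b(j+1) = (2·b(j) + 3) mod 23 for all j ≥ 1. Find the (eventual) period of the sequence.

We have b(1) = 3; b(2) = 9; b(3) = 21; b(4) = 22; b(5) = 1; b(6) = 5; b(7) = 13; b(8) = 6; b(9) = 15; b(10) = 10; b(11) = 0; b(12) = 3.
Since b(12) = b(1) = 3, the sequence is periodic with period 11.

11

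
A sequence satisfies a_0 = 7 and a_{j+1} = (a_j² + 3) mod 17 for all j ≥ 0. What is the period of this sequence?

4

a_0 = 7, a_1 = 1, a_2 = 4, a_3 = 2, a_4 = 7.
Since a_4 = a_0 = 7, the sequence is periodic with period 4.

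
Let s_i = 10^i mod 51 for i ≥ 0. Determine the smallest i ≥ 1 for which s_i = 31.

Computing terms: s_0 = 1,  s_1 = 10,  s_2 = 49,  s_3 = 31,  s_4 = 4,  s_5 = 40,  s_6 = 43,  s_7 = 22,  s_8 = 16,  s_9 = 7,  s_{10} = 19,  s_{11} = 37,  s_{12} = 13,  s_{13} = 28,  s_{14} = 25,  s_{15} = 46,  s_{16} = 1.
The sequence repeats with period 16.
The value 31 first appears (with i ≥ 1) at s_3.

3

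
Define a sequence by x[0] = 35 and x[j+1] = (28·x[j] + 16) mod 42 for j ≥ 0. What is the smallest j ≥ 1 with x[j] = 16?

We have x[0] = 35,  x[1] = 30,  x[2] = 16,  x[3] = 2,  x[4] = 30.
Since x[4] = x[1] = 30, the sequence is eventually periodic: after a pre-period of length 1 it cycles with period 3.
The value 16 first appears (with j ≥ 1) at x[2].

2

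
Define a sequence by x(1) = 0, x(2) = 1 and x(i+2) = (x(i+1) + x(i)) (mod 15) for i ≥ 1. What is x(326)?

Listing terms: x(1) = 0,  x(2) = 1,  x(3) = 1,  x(4) = 2,  x(5) = 3,  x(6) = 5,  x(7) = 8,  x(8) = 13,  x(9) = 6,  x(10) = 4,  x(11) = 10,  x(12) = 14,  x(13) = 9,  x(14) = 8,  x(15) = 2,  x(16) = 10,  x(17) = 12,  x(18) = 7,  x(19) = 4,  x(20) = 11,  x(21) = 0,  x(22) = 11,  x(23) = 11,  x(24) = 7,  x(25) = 3,  x(26) = 10,  x(27) = 13,  x(28) = 8,  x(29) = 6,  x(30) = 14,  x(31) = 5,  x(32) = 4,  x(33) = 9,  x(34) = 13,  x(35) = 7,  x(36) = 5,  x(37) = 12,  x(38) = 2,  x(39) = 14,  x(40) = 1,  x(41) = 0,  x(42) = 1.
Since (x(41), x(42)) = (x(1), x(2)) = (0, 1) (two consecutive terms determine the rest), the sequence is periodic with period 40.
So x(326) = x(1 + ((326-1) mod 40)) = x(6) = 5.

5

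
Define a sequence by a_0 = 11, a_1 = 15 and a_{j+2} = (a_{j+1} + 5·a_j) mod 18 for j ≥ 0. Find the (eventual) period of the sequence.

We have a_0 = 11, a_1 = 15, a_2 = 16, a_3 = 1, a_4 = 9, a_5 = 14, a_6 = 5, a_7 = 3, a_8 = 10, a_9 = 7, a_{10} = 3, a_{11} = 2, a_{12} = 17, a_{13} = 9, a_{14} = 4, a_{15} = 13, a_{16} = 15, a_{17} = 8, a_{18} = 11, a_{19} = 15.
Since (a_{18}, a_{19}) = (a_0, a_1) = (11, 15) (two consecutive terms determine the rest), the sequence is periodic with period 18.

18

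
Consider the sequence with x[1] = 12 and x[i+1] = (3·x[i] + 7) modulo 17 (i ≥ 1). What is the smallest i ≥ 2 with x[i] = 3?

x[1] = 12; x[2] = 9; x[3] = 0; x[4] = 7; x[5] = 11; x[6] = 6; x[7] = 8; x[8] = 14; x[9] = 15; x[10] = 1; x[11] = 10; x[12] = 3; x[13] = 16; x[14] = 4; x[15] = 2; x[16] = 13; x[17] = 12.
Since x[17] = x[1] = 12, the sequence is periodic with period 16.
The value 3 first appears (with i ≥ 2) at x[12].

12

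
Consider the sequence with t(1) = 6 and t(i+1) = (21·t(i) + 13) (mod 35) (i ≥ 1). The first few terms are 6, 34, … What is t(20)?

Computing terms: t(1) = 6; t(2) = 34; t(3) = 27; t(4) = 20; t(5) = 13; t(6) = 6.
The sequence repeats with period 5.
So t(20) = t(1 + ((20-1) mod 5)) = t(5) = 13.

13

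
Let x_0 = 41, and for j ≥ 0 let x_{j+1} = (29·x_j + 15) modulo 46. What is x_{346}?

Computing terms: x_0 = 41,  x_1 = 8,  x_2 = 17,  x_3 = 2,  x_4 = 27,  x_5 = 16,  x_6 = 19,  x_7 = 14,  x_8 = 7,  x_9 = 34,  x_{10} = 35,  x_{11} = 18,  x_{12} = 31,  x_{13} = 40,  x_{14} = 25,  x_{15} = 4,  x_{16} = 39,  x_{17} = 42,  x_{18} = 37,  x_{19} = 30,  x_{20} = 11,  x_{21} = 12,  x_{22} = 41.
The sequence repeats with period 22.
(346 - 0) mod 22 = 16, so x_{346} = x_{16} = 39.

39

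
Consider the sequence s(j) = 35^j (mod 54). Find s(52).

19

s(1) = 35,  s(2) = 37,  s(3) = 53,  s(4) = 19,  s(5) = 17,  s(6) = 1,  s(7) = 35.
The sequence repeats with period 6.
So s(52) = s(1 + ((52-1) mod 6)) = s(4) = 19.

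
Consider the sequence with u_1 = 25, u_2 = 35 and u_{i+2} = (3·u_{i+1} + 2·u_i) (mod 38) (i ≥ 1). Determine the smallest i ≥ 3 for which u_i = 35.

We have u_1 = 25; u_2 = 35; u_3 = 3; u_4 = 3; u_5 = 15; u_6 = 13; u_7 = 31; u_8 = 5; u_9 = 1; u_{10} = 13; u_{11} = 3; u_{12} = 35; u_{13} = 35; u_{14} = 23; u_{15} = 25; u_{16} = 7; u_{17} = 33; u_{18} = 37; u_{19} = 25; u_{20} = 35.
Since (u_{19}, u_{20}) = (u_1, u_2) = (25, 35) (two consecutive terms determine the rest), the sequence is periodic with period 18.
The value 35 first appears (with i ≥ 3) at u_{12}.

12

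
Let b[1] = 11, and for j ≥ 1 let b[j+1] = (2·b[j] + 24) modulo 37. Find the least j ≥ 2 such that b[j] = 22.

b[1] = 11, b[2] = 9, b[3] = 5, b[4] = 34, b[5] = 18, b[6] = 23, b[7] = 33, b[8] = 16, b[9] = 19, b[10] = 25, b[11] = 0, b[12] = 24, b[13] = 35, b[14] = 20, b[15] = 27, b[16] = 4, b[17] = 32, b[18] = 14, b[19] = 15, b[20] = 17, b[21] = 21, b[22] = 29, b[23] = 8, b[24] = 3, b[25] = 30, b[26] = 10, b[27] = 7, b[28] = 1, b[29] = 26, b[30] = 2, b[31] = 28, b[32] = 6, b[33] = 36, b[34] = 22, b[35] = 31, b[36] = 12, b[37] = 11.
Since b[37] = b[1] = 11, the sequence is periodic with period 36.
The value 22 first appears (with j ≥ 2) at b[34].

34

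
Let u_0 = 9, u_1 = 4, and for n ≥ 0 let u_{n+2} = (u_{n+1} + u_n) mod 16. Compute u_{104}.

Listing terms: u_0 = 9,  u_1 = 4,  u_2 = 13,  u_3 = 1,  u_4 = 14,  u_5 = 15,  u_6 = 13,  u_7 = 12,  u_8 = 9,  u_9 = 5,  u_{10} = 14,  u_{11} = 3,  u_{12} = 1,  u_{13} = 4,  u_{14} = 5,  u_{15} = 9,  u_{16} = 14,  u_{17} = 7,  u_{18} = 5,  u_{19} = 12,  u_{20} = 1,  u_{21} = 13,  u_{22} = 14,  u_{23} = 11,  u_{24} = 9,  u_{25} = 4.
The sequence repeats with period 24.
(104 - 0) mod 24 = 8, so u_{104} = u_8 = 9.

9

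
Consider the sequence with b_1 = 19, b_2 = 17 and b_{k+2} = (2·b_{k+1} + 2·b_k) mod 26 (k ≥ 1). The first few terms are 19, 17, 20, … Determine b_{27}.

b_1 = 19, b_2 = 17, b_3 = 20, b_4 = 22, b_5 = 6, b_6 = 4, b_7 = 20, b_8 = 22.
Since (b_7, b_8) = (b_3, b_4) = (20, 22) (two consecutive terms determine the rest), the sequence is eventually periodic: after a pre-period of length 2 it cycles with period 4.
For k ≥ 3, b_k depends only on (k - 3) mod 4. (27 - 3) mod 4 = 0, so b_{27} = b_3 = 20.

20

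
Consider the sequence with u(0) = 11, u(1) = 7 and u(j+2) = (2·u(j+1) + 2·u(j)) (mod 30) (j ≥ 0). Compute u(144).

26

We have u(0) = 11,  u(1) = 7,  u(2) = 6,  u(3) = 26,  u(4) = 4,  u(5) = 0,  u(6) = 8,  u(7) = 16,  u(8) = 18,  u(9) = 8,  u(10) = 22,  u(11) = 0,  u(12) = 14,  u(13) = 28,  u(14) = 24,  u(15) = 14,  u(16) = 16,  u(17) = 0,  u(18) = 2,  u(19) = 4,  u(20) = 12,  u(21) = 2,  u(22) = 28,  u(23) = 0,  u(24) = 26,  u(25) = 22,  u(26) = 6,  u(27) = 26.
Since (u(26), u(27)) = (u(2), u(3)) = (6, 26) (two consecutive terms determine the rest), the sequence is eventually periodic: after a pre-period of length 2 it cycles with period 24.
For j ≥ 2, u(j) depends only on (j - 2) mod 24. (144 - 2) mod 24 = 22, so u(144) = u(24) = 26.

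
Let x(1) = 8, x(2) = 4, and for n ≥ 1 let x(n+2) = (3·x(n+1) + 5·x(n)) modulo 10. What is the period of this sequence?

We have x(1) = 8, x(2) = 4, x(3) = 2, x(4) = 6, x(5) = 8, x(6) = 4.
Since (x(5), x(6)) = (x(1), x(2)) = (8, 4) (two consecutive terms determine the rest), the sequence is periodic with period 4.

4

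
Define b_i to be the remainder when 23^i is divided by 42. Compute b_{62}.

25

We have b_0 = 1,  b_1 = 23,  b_2 = 25,  b_3 = 29,  b_4 = 37,  b_5 = 11,  b_6 = 1.
Since b_6 = b_0 = 1, the sequence is periodic with period 6.
So b_{62} = b_{0 + ((62-0) mod 6)} = b_2 = 25.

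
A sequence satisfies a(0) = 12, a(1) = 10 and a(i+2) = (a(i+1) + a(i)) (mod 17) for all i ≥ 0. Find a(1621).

10

We have a(0) = 12, a(1) = 10, a(2) = 5, a(3) = 15, a(4) = 3, a(5) = 1, a(6) = 4, a(7) = 5, a(8) = 9, a(9) = 14, a(10) = 6, a(11) = 3, a(12) = 9, a(13) = 12, a(14) = 4, a(15) = 16, a(16) = 3, a(17) = 2, a(18) = 5, a(19) = 7, a(20) = 12, a(21) = 2, a(22) = 14, a(23) = 16, a(24) = 13, a(25) = 12, a(26) = 8, a(27) = 3, a(28) = 11, a(29) = 14, a(30) = 8, a(31) = 5, a(32) = 13, a(33) = 1, a(34) = 14, a(35) = 15, a(36) = 12, a(37) = 10.
The sequence repeats with period 36.
So a(1621) = a(0 + ((1621-0) mod 36)) = a(1) = 10.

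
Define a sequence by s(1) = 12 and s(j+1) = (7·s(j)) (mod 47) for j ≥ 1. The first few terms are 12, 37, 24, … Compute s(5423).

25

Listing terms: s(1) = 12, s(2) = 37, s(3) = 24, s(4) = 27, s(5) = 1, s(6) = 7, s(7) = 2, s(8) = 14, s(9) = 4, s(10) = 28, s(11) = 8, s(12) = 9, s(13) = 16, s(14) = 18, s(15) = 32, s(16) = 36, s(17) = 17, s(18) = 25, s(19) = 34, s(20) = 3, s(21) = 21, s(22) = 6, s(23) = 42, s(24) = 12.
Since s(24) = s(1) = 12, the sequence is periodic with period 23.
So s(5423) = s(1 + ((5423-1) mod 23)) = s(18) = 25.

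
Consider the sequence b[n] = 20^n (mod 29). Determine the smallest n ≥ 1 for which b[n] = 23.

Listing terms: b[0] = 1, b[1] = 20, b[2] = 23, b[3] = 25, b[4] = 7, b[5] = 24, b[6] = 16, b[7] = 1.
Since b[7] = b[0] = 1, the sequence is periodic with period 7.
The value 23 first appears (with n ≥ 1) at b[2].

2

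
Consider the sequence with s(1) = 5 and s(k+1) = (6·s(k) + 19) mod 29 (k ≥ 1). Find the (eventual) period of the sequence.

s(1) = 5; s(2) = 20; s(3) = 23; s(4) = 12; s(5) = 4; s(6) = 14; s(7) = 16; s(8) = 28; s(9) = 13; s(10) = 10; s(11) = 21; s(12) = 0; s(13) = 19; s(14) = 17; s(15) = 5.
The sequence repeats with period 14.

14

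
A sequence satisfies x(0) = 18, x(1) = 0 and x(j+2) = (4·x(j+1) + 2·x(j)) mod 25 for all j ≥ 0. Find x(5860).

Listing terms: x(0) = 18; x(1) = 0; x(2) = 11; x(3) = 19; x(4) = 23; x(5) = 5; x(6) = 16; x(7) = 24; x(8) = 3; x(9) = 10; x(10) = 21; x(11) = 4; x(12) = 8; x(13) = 15; x(14) = 1; x(15) = 9; x(16) = 13; x(17) = 20; x(18) = 6; x(19) = 14; x(20) = 18; x(21) = 0.
The sequence repeats with period 20.
So x(5860) = x(0 + ((5860-0) mod 20)) = x(0) = 18.

18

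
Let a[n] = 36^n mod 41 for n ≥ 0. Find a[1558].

a[0] = 1, a[1] = 36, a[2] = 25, a[3] = 39, a[4] = 10, a[5] = 32, a[6] = 4, a[7] = 21, a[8] = 18, a[9] = 33, a[10] = 40, a[11] = 5, a[12] = 16, a[13] = 2, a[14] = 31, a[15] = 9, a[16] = 37, a[17] = 20, a[18] = 23, a[19] = 8, a[20] = 1.
The sequence repeats with period 20.
(1558 - 0) mod 20 = 18, so a[1558] = a[18] = 23.

23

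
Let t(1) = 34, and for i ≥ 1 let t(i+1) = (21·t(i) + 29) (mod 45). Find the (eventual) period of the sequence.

5

Computing terms: t(1) = 34,  t(2) = 23,  t(3) = 17,  t(4) = 26,  t(5) = 35,  t(6) = 44,  t(7) = 8,  t(8) = 17.
Since t(8) = t(3) = 17, the sequence is eventually periodic: after a pre-period of length 2 it cycles with period 5.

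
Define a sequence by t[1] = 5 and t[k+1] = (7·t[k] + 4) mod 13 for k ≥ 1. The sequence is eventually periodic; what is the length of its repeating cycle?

12

We have t[1] = 5,  t[2] = 0,  t[3] = 4,  t[4] = 6,  t[5] = 7,  t[6] = 1,  t[7] = 11,  t[8] = 3,  t[9] = 12,  t[10] = 10,  t[11] = 9,  t[12] = 2,  t[13] = 5.
The sequence repeats with period 12.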